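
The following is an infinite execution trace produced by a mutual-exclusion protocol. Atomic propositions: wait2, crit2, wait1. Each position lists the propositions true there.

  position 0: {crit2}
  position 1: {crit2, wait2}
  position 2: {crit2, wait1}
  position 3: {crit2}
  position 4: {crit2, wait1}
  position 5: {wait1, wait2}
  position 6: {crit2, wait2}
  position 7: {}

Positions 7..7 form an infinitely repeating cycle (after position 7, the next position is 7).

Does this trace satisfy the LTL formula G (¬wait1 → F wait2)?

¬wait1 → F wait2 must hold at every position from 0 onward. It fails at position 7, so G (¬wait1 → F wait2) is false.
Positions where ¬wait1 holds: 0, 1, 3, 6, 7.
Check F wait2 at each: 0→ok, 1→ok, 3→ok, 6→ok, 7→fails.

Violated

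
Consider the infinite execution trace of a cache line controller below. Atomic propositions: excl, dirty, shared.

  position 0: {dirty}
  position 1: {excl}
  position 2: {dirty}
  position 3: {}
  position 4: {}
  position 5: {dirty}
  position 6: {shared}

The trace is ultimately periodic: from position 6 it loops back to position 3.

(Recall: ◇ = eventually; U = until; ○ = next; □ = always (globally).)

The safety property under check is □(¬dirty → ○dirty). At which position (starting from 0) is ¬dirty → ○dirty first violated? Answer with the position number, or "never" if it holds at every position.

Check ¬dirty → ○dirty at each position in order: 0 ✓, 1 ✓, 2 ✓.
At position 3 the labels are {} and the next position 4 has {}, so ¬dirty → ○dirty is false there. This is the first violation.

3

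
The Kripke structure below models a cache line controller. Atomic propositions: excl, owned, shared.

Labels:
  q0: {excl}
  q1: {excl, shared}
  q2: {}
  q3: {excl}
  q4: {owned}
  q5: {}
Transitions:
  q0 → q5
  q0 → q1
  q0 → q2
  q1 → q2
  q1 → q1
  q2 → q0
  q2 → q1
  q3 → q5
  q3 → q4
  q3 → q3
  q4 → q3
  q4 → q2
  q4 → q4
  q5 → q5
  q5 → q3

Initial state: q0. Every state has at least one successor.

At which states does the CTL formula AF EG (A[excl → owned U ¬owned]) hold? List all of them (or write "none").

States satisfying EG (A[excl → owned U ¬owned]): {q0, q1, q2, q3, q5}.
States satisfying AF EG (A[excl → owned U ¬owned]): {q0, q1, q2, q3, q5}.

{q0, q1, q2, q3, q5}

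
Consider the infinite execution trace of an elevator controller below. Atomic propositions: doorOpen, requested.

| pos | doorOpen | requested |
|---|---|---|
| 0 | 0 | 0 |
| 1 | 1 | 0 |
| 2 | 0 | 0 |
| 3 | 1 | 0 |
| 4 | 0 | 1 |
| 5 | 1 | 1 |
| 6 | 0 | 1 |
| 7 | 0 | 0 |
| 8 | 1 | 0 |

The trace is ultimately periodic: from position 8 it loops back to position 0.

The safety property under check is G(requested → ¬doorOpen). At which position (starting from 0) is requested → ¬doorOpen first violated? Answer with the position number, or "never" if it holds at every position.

Check requested → ¬doorOpen at each position in order: 0 ✓, 1 ✓, 2 ✓, 3 ✓, 4 ✓.
At position 5 the labels are {doorOpen, requested}, so requested → ¬doorOpen is false there. This is the first violation.

5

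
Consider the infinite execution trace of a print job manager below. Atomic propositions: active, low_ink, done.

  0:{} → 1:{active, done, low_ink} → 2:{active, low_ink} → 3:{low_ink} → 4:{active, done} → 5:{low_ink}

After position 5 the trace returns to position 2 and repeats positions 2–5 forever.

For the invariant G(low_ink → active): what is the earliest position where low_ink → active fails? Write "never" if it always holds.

Check low_ink → active at each position in order: 0 ✓, 1 ✓, 2 ✓.
At position 3 the labels are {low_ink}, so low_ink → active is false there. This is the first violation.

3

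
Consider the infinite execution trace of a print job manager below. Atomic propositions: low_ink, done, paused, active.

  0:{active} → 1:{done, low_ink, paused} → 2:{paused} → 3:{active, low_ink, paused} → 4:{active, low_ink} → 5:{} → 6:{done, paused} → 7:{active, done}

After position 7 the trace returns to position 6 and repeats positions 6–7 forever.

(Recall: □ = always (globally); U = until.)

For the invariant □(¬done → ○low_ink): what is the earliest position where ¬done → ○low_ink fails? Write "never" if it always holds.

4

Check ¬done → ○low_ink at each position in order: 0 ✓, 1 ✓, 2 ✓, 3 ✓.
At position 4 the labels are {active, low_ink} and the next position 5 has {}, so ¬done → ○low_ink is false there. This is the first violation.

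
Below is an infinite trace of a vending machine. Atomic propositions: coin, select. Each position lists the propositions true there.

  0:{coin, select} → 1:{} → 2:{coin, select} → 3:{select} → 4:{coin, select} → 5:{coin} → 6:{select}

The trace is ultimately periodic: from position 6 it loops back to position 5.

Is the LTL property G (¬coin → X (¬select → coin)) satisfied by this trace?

Holds

¬coin → X (¬select → coin) holds at every position 0..6, and those are all positions ever visited, so G (¬coin → X (¬select → coin)) holds.
Positions where ¬coin holds: 1, 3, 6.
Check X (¬select → coin) at each: 1→ok, 3→ok, 6→ok.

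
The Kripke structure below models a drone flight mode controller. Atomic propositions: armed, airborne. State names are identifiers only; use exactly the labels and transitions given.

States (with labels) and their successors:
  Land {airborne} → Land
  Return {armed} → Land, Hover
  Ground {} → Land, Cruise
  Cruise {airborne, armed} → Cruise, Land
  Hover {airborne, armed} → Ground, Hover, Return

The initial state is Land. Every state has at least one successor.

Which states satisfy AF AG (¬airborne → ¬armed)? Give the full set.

States satisfying AG (¬airborne → ¬armed): {Land, Ground, Cruise}.
States satisfying AF AG (¬airborne → ¬armed): {Land, Ground, Cruise}.

{Land, Ground, Cruise}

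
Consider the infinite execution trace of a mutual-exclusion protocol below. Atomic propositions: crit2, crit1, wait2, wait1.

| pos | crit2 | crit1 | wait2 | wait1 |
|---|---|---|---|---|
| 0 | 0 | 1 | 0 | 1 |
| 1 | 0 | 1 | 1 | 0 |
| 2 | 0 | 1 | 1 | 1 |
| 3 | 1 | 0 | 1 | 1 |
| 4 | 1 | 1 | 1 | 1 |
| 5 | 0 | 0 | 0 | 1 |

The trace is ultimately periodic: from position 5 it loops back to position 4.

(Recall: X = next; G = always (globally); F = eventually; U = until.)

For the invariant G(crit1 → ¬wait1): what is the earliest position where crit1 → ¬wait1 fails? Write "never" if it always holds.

0

At position 0 the labels are {crit1, wait1}, so crit1 → ¬wait1 is false there. This is the first violation.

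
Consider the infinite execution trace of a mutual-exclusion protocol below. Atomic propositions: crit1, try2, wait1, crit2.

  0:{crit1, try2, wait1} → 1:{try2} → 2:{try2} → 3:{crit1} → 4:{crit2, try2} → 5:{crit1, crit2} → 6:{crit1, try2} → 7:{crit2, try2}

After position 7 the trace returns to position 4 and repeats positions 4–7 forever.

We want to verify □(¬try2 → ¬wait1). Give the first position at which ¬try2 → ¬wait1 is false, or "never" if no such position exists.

never

¬try2 → ¬wait1 holds at every position 0..7, and those are all the positions the trace ever visits, so the invariant □(¬try2 → ¬wait1) is never violated.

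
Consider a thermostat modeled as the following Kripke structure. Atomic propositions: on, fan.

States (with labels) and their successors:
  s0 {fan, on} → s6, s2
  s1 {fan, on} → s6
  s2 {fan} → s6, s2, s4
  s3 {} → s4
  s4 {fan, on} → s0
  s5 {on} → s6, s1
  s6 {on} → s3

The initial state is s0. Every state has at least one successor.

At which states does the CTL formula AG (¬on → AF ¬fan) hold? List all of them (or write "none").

none

States satisfying ¬on → AF ¬fan: {s0, s1, s3, s4, s5, s6}.
States satisfying AG (¬on → AF ¬fan): ∅.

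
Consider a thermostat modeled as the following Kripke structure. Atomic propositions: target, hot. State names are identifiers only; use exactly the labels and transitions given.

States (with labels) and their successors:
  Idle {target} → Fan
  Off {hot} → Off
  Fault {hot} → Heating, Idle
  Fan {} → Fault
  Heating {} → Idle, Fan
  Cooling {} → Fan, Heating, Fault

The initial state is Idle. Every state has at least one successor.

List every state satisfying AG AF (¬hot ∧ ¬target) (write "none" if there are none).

States satisfying AF (¬hot ∧ ¬target): {Idle, Fault, Fan, Heating, Cooling}.
States satisfying AG AF (¬hot ∧ ¬target): {Idle, Fault, Fan, Heating, Cooling}.

{Idle, Fault, Fan, Heating, Cooling}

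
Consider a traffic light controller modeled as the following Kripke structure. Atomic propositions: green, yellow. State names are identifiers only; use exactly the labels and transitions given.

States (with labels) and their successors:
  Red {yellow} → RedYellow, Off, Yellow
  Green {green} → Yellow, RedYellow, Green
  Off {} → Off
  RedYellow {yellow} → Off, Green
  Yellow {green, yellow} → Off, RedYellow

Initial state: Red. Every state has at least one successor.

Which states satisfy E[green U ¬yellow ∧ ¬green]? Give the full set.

{Green, Off, Yellow}

States satisfying green: {Green, Yellow}.
States satisfying ¬yellow ∧ ¬green: {Off}.
States satisfying E[green U ¬yellow ∧ ¬green]: {Green, Off, Yellow}.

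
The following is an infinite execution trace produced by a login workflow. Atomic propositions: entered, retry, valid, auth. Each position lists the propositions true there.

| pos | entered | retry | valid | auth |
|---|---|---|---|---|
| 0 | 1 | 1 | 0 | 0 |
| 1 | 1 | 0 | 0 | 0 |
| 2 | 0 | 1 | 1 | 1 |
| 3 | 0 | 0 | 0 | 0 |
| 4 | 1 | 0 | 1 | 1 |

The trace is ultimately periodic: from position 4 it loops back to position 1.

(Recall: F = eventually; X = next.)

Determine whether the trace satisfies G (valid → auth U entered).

Violated

valid → auth U entered must hold at every position from 0 onward. It fails at position 2, so G (valid → auth U entered) is false.
Positions where valid holds: 2, 4.
Check auth U entered at each: 2→fails, 4→ok.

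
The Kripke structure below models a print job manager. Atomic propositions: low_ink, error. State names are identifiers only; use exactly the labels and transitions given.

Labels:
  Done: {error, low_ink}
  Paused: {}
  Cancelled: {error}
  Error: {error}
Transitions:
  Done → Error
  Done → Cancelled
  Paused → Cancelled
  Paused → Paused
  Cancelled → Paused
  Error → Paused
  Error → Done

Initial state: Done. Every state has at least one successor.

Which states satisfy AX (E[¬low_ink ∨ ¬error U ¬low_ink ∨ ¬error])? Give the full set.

{Done, Paused, Cancelled}

States satisfying E[¬low_ink ∨ ¬error U ¬low_ink ∨ ¬error]: {Paused, Cancelled, Error}.
States satisfying AX (E[¬low_ink ∨ ¬error U ¬low_ink ∨ ¬error]): {Done, Paused, Cancelled}.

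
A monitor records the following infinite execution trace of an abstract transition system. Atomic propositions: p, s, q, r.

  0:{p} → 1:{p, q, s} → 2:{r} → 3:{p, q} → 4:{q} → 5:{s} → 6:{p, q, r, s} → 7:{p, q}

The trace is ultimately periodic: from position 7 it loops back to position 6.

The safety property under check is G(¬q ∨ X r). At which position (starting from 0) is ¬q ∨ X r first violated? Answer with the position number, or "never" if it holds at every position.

Check ¬q ∨ X r at each position in order: 0 ✓, 1 ✓, 2 ✓.
At position 3 the labels are {p, q} and the next position 4 has {q}, so ¬q ∨ X r is false there. This is the first violation.

3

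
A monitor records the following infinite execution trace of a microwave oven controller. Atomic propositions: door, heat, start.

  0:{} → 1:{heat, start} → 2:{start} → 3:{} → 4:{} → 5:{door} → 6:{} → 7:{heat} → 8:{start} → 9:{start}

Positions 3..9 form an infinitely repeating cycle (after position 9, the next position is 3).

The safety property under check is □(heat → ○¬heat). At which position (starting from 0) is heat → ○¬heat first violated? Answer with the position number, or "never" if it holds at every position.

heat → ○¬heat holds at every position 0..9, and those are all the positions the trace ever visits, so the invariant □(heat → ○¬heat) is never violated.

never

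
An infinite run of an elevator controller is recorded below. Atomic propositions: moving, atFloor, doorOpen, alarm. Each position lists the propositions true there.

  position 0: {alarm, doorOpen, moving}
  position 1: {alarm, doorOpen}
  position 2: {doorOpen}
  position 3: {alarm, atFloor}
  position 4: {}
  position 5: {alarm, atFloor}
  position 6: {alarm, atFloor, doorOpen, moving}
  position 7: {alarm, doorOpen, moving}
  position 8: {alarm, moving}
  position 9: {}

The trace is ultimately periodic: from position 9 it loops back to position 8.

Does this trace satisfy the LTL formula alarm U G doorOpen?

Violated

Walking from position 0: at position 2, G doorOpen has not yet held and alarm fails, so alarm U G doorOpen is false.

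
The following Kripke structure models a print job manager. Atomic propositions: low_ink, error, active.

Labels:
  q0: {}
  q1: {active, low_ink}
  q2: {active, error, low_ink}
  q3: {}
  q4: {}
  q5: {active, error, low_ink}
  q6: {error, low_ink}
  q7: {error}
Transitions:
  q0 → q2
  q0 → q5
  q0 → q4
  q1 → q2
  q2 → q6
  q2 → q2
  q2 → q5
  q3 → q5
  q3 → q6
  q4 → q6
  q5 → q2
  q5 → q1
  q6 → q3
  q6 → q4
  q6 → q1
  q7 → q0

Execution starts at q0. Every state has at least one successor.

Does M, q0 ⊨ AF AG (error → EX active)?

States satisfying AG (error → EX active): {q0, q1, q2, q3, q4, q5, q6}.
States satisfying AF AG (error → EX active): {q0, q1, q2, q3, q4, q5, q6, q7}.
q0 ∈ Sat(AF AG (error → EX active)).

Yes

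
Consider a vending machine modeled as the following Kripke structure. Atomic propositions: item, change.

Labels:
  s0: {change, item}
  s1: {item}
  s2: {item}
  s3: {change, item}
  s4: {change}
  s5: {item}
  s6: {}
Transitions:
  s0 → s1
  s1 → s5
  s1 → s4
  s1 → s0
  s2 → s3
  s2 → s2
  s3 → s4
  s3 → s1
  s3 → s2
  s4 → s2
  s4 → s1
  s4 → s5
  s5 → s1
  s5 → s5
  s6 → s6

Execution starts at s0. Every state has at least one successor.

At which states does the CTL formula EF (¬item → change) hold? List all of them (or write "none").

{s0, s1, s2, s3, s4, s5}

States satisfying ¬item → change: {s0, s1, s2, s3, s4, s5}.
States satisfying EF (¬item → change): {s0, s1, s2, s3, s4, s5}.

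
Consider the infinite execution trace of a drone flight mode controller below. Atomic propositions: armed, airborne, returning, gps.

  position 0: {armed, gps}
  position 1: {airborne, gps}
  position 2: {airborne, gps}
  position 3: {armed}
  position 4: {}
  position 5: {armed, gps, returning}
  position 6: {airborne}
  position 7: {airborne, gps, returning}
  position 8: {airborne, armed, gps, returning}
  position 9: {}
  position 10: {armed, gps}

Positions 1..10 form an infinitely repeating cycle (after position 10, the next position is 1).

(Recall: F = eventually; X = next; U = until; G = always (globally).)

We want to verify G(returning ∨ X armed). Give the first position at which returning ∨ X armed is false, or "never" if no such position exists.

0

At position 0 the labels are {armed, gps} and the next position 1 has {airborne, gps}, so returning ∨ X armed is false there. This is the first violation.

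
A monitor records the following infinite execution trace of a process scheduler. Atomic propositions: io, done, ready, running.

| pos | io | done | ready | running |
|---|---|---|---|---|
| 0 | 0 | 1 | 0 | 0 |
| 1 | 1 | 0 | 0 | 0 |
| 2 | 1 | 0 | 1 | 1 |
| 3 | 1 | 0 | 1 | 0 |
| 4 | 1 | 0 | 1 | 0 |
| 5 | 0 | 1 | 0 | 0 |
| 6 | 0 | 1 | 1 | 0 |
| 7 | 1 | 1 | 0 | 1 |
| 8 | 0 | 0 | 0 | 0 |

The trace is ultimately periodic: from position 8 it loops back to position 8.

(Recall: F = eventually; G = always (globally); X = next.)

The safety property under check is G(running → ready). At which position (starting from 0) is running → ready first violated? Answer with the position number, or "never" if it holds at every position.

7

Check running → ready at each position in order: 0 ✓, 1 ✓, 2 ✓, 3 ✓, 4 ✓, 5 ✓, 6 ✓.
At position 7 the labels are {done, io, running}, so running → ready is false there. This is the first violation.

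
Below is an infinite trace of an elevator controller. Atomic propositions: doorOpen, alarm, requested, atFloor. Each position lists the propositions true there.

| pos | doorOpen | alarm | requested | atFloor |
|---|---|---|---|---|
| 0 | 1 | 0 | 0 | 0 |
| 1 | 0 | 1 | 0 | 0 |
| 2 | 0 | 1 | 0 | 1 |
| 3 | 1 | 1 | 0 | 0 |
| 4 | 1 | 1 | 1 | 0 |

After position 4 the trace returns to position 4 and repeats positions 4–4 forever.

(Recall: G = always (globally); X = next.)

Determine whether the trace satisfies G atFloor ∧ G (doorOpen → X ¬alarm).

atFloor must hold at every position from 0 onward. It fails at position 0, so G atFloor is false.
doorOpen → X ¬alarm must hold at every position from 0 onward. It fails at position 0, so G (doorOpen → X ¬alarm) is false.
Positions where doorOpen holds: 0, 3, 4.
Check X ¬alarm at each: 0→fails, 3→fails, 4→fails.
At position 0: G atFloor is false; G (doorOpen → X ¬alarm) is false; so G atFloor ∧ G (doorOpen → X ¬alarm) is false.

Violated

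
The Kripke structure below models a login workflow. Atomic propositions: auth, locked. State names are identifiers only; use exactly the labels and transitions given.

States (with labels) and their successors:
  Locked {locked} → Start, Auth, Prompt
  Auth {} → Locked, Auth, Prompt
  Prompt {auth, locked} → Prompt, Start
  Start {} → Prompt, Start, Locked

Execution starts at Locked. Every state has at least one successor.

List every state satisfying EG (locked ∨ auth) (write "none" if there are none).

States satisfying locked ∨ auth: {Locked, Prompt}.
States satisfying EG (locked ∨ auth): {Locked, Prompt}.

{Locked, Prompt}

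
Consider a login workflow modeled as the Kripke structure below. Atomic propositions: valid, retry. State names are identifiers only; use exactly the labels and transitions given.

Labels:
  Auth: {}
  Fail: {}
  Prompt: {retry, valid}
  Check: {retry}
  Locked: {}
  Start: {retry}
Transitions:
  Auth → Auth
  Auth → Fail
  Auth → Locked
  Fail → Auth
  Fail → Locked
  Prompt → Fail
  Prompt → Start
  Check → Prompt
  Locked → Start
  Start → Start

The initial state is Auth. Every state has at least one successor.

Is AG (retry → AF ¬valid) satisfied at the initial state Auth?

Holds

States satisfying retry → AF ¬valid: {Auth, Fail, Prompt, Check, Locked, Start}.
States satisfying AG (retry → AF ¬valid): {Auth, Fail, Prompt, Check, Locked, Start}.
Every state reachable from Auth satisfies retry → AF ¬valid.
Auth ∈ Sat(AG (retry → AF ¬valid)).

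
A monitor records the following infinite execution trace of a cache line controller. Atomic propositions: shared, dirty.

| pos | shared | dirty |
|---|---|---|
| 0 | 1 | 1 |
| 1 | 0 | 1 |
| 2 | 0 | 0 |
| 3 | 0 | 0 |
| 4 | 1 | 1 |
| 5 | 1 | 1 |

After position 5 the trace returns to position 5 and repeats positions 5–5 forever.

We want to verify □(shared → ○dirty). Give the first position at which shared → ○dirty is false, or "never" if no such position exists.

shared → ○dirty holds at every position 0..5, and those are all the positions the trace ever visits, so the invariant □(shared → ○dirty) is never violated.

never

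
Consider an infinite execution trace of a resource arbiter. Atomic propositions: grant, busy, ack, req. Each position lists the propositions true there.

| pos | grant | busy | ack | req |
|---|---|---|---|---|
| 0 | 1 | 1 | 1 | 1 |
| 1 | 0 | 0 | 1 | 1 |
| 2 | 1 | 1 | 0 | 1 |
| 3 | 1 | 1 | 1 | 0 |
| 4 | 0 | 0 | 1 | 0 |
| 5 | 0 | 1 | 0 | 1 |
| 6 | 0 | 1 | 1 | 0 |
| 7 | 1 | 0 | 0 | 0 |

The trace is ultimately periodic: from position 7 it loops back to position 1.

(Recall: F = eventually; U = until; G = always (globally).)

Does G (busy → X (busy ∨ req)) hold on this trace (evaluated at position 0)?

busy → X (busy ∨ req) must hold at every position from 0 onward. It fails at position 3, so G (busy → X (busy ∨ req)) is false.
Positions where busy holds: 0, 2, 3, 5, 6.
Check X (busy ∨ req) at each: 0→ok, 2→ok, 3→fails, 5→ok, 6→fails.

Violated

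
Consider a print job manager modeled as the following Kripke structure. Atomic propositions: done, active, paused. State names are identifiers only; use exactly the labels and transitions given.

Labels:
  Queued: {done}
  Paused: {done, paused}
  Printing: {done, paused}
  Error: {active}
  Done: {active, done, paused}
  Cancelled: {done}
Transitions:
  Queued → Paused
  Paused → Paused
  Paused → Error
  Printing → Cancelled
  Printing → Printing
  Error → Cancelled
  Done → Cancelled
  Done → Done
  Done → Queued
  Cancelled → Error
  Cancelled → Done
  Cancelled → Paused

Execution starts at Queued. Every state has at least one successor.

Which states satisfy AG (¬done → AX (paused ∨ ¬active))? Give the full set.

{Queued, Paused, Printing, Error, Done, Cancelled}

States satisfying ¬done → AX (paused ∨ ¬active): {Queued, Paused, Printing, Error, Done, Cancelled}.
States satisfying AG (¬done → AX (paused ∨ ¬active)): {Queued, Paused, Printing, Error, Done, Cancelled}.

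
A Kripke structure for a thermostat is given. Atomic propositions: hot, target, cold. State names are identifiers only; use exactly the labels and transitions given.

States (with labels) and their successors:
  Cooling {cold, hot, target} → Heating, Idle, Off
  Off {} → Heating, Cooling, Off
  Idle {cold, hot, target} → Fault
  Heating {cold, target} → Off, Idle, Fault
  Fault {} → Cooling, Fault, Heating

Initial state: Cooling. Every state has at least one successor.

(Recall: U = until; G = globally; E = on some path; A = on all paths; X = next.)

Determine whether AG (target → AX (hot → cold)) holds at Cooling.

States satisfying target → AX (hot → cold): {Cooling, Off, Idle, Heating, Fault}.
States satisfying AG (target → AX (hot → cold)): {Cooling, Off, Idle, Heating, Fault}.
Every state reachable from Cooling satisfies target → AX (hot → cold).
Cooling ∈ Sat(AG (target → AX (hot → cold))).

Satisfied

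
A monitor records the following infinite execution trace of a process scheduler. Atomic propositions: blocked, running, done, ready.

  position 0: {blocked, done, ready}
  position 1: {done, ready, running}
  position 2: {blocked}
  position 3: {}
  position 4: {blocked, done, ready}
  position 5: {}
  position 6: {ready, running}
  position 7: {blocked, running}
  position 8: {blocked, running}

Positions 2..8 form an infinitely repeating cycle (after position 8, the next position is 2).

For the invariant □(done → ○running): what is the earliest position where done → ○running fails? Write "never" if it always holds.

Check done → ○running at each position in order: 0 ✓.
At position 1 the labels are {done, ready, running} and the next position 2 has {blocked}, so done → ○running is false there. This is the first violation.

1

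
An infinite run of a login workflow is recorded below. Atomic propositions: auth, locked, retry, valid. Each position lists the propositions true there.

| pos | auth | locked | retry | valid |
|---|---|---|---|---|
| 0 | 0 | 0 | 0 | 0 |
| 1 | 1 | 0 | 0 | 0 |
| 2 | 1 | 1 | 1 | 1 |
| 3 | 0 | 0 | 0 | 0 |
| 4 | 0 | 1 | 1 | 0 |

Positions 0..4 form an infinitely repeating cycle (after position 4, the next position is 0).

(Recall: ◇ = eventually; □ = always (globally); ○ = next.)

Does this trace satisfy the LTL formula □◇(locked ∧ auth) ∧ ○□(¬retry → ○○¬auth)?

◇(locked ∧ auth) holds at every position 0..4, and those are all positions ever visited, so □◇(locked ∧ auth) holds.
The position after 0 is 1; □(¬retry → ○○¬auth) is false there.
At position 0: □◇(locked ∧ auth) is true; ○□(¬retry → ○○¬auth) is false; so □◇(locked ∧ auth) ∧ ○□(¬retry → ○○¬auth) is false.

Does not hold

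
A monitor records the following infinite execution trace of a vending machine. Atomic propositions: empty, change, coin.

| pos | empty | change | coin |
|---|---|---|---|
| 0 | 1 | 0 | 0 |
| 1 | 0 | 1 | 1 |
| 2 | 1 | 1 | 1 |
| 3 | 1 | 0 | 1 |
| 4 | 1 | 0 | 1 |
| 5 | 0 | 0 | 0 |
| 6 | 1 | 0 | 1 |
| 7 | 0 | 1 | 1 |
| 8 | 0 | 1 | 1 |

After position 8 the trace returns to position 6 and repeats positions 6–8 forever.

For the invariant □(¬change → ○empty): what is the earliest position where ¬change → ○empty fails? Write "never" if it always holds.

At position 0 the labels are {empty} and the next position 1 has {change, coin}, so ¬change → ○empty is false there. This is the first violation.

0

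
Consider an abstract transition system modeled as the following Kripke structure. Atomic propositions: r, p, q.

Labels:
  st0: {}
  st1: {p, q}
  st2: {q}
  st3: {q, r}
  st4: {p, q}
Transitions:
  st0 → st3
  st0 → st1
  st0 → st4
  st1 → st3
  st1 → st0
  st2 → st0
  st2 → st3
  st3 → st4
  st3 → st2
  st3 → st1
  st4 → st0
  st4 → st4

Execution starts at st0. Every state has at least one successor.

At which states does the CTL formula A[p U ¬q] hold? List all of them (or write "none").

States satisfying p: {st1, st4}.
States satisfying ¬q: {st0}.
States satisfying A[p U ¬q]: {st0}.

{st0}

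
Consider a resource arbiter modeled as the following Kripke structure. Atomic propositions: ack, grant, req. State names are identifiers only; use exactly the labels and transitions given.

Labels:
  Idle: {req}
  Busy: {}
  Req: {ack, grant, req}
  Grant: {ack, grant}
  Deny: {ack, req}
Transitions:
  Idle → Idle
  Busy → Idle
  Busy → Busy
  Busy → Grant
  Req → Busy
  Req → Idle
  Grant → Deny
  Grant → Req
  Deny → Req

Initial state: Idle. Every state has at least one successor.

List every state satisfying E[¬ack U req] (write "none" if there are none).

{Idle, Busy, Req, Deny}

States satisfying ¬ack: {Idle, Busy}.
States satisfying req: {Idle, Req, Deny}.
States satisfying E[¬ack U req]: {Idle, Busy, Req, Deny}.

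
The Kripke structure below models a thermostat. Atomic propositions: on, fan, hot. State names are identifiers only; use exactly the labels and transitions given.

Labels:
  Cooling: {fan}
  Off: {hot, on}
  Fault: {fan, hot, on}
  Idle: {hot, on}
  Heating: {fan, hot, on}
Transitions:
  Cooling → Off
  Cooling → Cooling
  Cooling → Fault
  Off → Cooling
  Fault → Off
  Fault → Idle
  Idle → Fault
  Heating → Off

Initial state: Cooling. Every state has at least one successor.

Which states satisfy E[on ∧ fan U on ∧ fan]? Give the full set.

{Fault, Heating}

States satisfying on ∧ fan: {Fault, Heating}.
States satisfying E[on ∧ fan U on ∧ fan]: {Fault, Heating}.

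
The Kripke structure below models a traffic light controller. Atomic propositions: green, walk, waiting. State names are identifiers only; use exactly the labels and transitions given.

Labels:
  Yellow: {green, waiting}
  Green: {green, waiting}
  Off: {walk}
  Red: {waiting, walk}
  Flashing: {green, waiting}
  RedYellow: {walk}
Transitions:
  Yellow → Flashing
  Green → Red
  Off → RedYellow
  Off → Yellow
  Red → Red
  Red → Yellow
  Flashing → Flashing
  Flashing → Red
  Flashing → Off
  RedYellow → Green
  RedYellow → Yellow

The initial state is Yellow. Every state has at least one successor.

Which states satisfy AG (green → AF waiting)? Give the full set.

{Yellow, Green, Off, Red, Flashing, RedYellow}

States satisfying green → AF waiting: {Yellow, Green, Off, Red, Flashing, RedYellow}.
States satisfying AG (green → AF waiting): {Yellow, Green, Off, Red, Flashing, RedYellow}.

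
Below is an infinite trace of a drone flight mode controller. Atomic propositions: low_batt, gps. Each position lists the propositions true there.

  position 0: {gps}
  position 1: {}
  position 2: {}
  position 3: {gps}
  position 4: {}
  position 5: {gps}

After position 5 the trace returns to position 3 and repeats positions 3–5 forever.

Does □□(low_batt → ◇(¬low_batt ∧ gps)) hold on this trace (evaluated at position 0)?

□(low_batt → ◇(¬low_batt ∧ gps)) holds at every position 0..5, and those are all positions ever visited, so □□(low_batt → ◇(¬low_batt ∧ gps)) holds.

Satisfied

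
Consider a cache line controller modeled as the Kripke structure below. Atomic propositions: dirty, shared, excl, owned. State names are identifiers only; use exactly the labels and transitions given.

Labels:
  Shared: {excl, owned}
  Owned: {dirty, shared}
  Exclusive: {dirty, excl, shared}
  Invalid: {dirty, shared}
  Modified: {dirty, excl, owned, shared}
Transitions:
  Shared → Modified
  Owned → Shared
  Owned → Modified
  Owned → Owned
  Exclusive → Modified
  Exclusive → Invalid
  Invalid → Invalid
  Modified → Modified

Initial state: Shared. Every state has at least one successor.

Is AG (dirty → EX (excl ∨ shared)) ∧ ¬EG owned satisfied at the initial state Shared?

No

States satisfying dirty → EX (excl ∨ shared): {Shared, Owned, Exclusive, Invalid, Modified}.
States satisfying AG (dirty → EX (excl ∨ shared)): {Shared, Owned, Exclusive, Invalid, Modified}.
States satisfying owned: {Shared, Modified}.
States satisfying EG owned: {Shared, Modified}.
States satisfying ¬EG owned: {Owned, Exclusive, Invalid}.
States satisfying AG (dirty → EX (excl ∨ shared)) ∧ ¬EG owned: {Owned, Exclusive, Invalid}.
Shared ∉ Sat(AG (dirty → EX (excl ∨ shared)) ∧ ¬EG owned).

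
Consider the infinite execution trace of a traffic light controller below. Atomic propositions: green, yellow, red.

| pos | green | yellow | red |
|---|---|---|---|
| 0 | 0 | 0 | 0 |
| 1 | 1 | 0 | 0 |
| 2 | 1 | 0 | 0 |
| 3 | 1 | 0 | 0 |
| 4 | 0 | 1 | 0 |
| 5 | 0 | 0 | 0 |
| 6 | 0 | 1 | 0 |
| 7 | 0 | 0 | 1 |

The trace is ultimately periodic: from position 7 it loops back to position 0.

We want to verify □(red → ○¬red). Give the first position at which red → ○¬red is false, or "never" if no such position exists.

red → ○¬red holds at every position 0..7, and those are all the positions the trace ever visits, so the invariant □(red → ○¬red) is never violated.

never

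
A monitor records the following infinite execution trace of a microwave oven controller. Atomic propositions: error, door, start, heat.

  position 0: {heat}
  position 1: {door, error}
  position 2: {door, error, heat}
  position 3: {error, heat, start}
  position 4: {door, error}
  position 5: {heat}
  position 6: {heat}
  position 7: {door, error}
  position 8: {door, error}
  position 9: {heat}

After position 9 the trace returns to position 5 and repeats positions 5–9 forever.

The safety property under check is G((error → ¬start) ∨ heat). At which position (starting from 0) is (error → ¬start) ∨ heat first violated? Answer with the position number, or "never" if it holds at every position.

never

(error → ¬start) ∨ heat holds at every position 0..9, and those are all the positions the trace ever visits, so the invariant G((error → ¬start) ∨ heat) is never violated.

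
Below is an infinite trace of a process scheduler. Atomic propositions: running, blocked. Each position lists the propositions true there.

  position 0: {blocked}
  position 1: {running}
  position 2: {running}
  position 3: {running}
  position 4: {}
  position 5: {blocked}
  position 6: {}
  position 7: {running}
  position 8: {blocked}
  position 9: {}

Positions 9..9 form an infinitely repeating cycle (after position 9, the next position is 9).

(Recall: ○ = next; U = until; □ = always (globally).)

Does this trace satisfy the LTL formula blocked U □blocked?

No

Walking from position 0: at position 1, □blocked has not yet held and blocked fails, so blocked U □blocked is false.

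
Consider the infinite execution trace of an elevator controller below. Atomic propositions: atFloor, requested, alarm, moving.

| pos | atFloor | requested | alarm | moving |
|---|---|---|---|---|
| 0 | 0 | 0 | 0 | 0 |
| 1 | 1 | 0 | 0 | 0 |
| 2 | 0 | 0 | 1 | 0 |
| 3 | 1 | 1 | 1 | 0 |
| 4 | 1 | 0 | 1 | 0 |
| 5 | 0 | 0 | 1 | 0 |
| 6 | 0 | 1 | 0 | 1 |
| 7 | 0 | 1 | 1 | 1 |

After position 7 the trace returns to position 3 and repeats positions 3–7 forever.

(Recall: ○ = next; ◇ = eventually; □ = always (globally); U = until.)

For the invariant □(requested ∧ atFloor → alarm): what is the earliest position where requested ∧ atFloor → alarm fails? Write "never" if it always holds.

requested ∧ atFloor → alarm holds at every position 0..7, and those are all the positions the trace ever visits, so the invariant □(requested ∧ atFloor → alarm) is never violated.

never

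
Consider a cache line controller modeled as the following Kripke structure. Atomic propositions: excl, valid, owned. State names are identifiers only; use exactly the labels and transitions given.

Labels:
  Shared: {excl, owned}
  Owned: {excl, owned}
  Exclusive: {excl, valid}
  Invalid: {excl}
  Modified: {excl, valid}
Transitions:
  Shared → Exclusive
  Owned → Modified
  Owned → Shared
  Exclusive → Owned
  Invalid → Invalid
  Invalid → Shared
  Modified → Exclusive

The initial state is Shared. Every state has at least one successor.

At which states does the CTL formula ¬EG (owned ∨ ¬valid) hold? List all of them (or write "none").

States satisfying owned ∨ ¬valid: {Shared, Owned, Invalid}.
States satisfying EG (owned ∨ ¬valid): {Invalid}.
States satisfying ¬EG (owned ∨ ¬valid): {Shared, Owned, Exclusive, Modified}.

{Shared, Owned, Exclusive, Modified}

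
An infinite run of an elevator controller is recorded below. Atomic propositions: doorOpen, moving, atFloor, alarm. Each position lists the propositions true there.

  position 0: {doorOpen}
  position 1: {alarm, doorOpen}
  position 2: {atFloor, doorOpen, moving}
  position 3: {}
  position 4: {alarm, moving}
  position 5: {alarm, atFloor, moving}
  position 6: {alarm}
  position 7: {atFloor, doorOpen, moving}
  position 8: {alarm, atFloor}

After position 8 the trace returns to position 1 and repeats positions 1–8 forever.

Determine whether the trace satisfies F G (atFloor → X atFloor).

Violated

G (atFloor → X atFloor) is false at every position 0..8, so it never becomes true and F G (atFloor → X atFloor) fails.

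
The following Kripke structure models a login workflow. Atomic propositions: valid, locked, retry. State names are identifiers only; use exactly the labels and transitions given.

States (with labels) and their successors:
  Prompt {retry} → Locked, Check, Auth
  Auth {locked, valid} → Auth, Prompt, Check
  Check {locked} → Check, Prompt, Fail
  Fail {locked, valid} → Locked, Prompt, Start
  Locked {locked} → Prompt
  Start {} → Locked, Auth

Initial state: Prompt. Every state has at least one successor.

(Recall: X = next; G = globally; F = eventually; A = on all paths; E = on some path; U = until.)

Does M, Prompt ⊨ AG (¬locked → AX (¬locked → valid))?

Yes

States satisfying ¬locked → AX (¬locked → valid): {Prompt, Auth, Check, Fail, Locked, Start}.
States satisfying AG (¬locked → AX (¬locked → valid)): {Prompt, Auth, Check, Fail, Locked, Start}.
Every state reachable from Prompt satisfies ¬locked → AX (¬locked → valid).
Prompt ∈ Sat(AG (¬locked → AX (¬locked → valid))).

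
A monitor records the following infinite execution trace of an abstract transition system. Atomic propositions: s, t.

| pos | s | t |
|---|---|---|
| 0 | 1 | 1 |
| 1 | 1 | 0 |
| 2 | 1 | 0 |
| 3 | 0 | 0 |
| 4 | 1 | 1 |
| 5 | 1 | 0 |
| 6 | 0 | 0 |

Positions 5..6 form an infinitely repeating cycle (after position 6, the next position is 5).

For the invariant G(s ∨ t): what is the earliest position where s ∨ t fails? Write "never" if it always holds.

Check s ∨ t at each position in order: 0 ✓, 1 ✓, 2 ✓.
At position 3 the labels are {}, so s ∨ t is false there. This is the first violation.

3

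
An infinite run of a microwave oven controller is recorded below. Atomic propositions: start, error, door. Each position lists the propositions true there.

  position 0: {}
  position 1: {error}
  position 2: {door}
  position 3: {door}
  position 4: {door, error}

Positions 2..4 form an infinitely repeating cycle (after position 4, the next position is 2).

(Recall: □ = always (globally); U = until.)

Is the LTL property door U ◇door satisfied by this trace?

Holds

Walking from position 0: ◇door first holds at position 0, and door holds at every earlier position along the way, so door U ◇door holds.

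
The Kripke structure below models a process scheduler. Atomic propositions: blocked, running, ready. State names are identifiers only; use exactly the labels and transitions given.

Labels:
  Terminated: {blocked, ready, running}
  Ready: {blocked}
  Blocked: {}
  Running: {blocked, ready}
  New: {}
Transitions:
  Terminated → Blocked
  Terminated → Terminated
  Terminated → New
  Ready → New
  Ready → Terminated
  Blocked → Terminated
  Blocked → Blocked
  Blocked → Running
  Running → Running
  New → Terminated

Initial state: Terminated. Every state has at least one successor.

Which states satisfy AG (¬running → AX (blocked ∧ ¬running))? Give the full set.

{Running}

States satisfying ¬running → AX (blocked ∧ ¬running): {Terminated, Running}.
States satisfying AG (¬running → AX (blocked ∧ ¬running)): {Running}.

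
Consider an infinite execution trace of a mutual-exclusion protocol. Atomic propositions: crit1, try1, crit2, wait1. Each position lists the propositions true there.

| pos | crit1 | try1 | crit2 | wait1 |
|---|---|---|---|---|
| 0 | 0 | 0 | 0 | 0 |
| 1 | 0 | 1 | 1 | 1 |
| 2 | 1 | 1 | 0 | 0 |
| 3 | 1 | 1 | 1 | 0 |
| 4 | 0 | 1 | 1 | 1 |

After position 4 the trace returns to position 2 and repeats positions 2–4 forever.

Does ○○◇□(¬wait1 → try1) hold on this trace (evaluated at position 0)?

Yes

The position after 0 is 1; ○◇□(¬wait1 → try1) is true there.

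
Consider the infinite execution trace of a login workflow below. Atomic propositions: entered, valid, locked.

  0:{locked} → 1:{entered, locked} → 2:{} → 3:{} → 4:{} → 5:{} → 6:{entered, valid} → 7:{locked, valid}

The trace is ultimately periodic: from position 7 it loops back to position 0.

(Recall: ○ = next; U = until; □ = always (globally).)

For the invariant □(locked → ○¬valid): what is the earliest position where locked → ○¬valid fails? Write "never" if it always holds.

locked → ○¬valid holds at every position 0..7, and those are all the positions the trace ever visits, so the invariant □(locked → ○¬valid) is never violated.

never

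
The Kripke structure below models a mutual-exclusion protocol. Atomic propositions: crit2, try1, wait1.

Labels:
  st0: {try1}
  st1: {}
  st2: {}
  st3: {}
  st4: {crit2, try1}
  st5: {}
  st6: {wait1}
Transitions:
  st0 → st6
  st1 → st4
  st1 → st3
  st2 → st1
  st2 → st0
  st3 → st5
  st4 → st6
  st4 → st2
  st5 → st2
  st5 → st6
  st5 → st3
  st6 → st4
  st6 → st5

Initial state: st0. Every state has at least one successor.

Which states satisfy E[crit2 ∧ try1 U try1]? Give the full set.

{st0, st4}

States satisfying crit2 ∧ try1: {st4}.
States satisfying try1: {st0, st4}.
States satisfying E[crit2 ∧ try1 U try1]: {st0, st4}.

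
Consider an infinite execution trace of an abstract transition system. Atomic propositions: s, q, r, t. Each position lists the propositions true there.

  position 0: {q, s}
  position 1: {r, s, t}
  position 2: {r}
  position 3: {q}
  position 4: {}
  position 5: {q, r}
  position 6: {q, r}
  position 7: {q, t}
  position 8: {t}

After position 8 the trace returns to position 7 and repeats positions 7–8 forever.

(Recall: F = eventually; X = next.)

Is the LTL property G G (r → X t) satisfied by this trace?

G (r → X t) must hold at every position from 0 onward. It fails at position 0, so G G (r → X t) is false.

No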